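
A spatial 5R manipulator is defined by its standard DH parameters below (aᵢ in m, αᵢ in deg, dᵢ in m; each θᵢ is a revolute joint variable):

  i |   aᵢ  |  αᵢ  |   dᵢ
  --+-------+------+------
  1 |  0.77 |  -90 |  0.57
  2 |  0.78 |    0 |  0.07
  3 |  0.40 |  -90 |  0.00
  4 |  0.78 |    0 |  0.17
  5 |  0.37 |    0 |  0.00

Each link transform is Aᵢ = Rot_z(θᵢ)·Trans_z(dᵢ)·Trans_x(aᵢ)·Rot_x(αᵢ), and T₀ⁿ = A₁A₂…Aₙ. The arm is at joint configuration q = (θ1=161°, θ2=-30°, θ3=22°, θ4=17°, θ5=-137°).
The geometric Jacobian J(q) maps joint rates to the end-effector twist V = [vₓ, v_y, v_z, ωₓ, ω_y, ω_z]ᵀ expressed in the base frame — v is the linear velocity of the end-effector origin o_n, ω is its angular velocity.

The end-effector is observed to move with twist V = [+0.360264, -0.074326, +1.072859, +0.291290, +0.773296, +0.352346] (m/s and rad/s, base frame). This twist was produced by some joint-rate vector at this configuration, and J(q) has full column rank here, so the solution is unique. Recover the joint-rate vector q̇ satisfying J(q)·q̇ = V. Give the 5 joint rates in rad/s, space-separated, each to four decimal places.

0.1840 -0.4360 -0.3900 0.6180 -0.7880

o_n = [-2.3417, 0.6346, 0.9254]
J₁: ẑ×o_n = [-0.6346, -2.3417, 0.0000], ω = ẑ
J2: z=[-0.3256, -0.9455, 0.0000] o=[-0.7280, 0.2507, 0.5700] → [-0.3360, 0.1157, -1.6507, -0.3256, -0.9455, 0.0000]
J3: z=[-0.3256, -0.9455, 0.0000] o=[-1.3895, 0.4044, 0.9600] → [0.0327, -0.0113, -0.9752, -0.3256, -0.9455, 0.0000]
J4: z=[-0.1316, 0.0453, -0.9903] o=[-1.7641, 0.5334, 1.0157] → [0.0961, 0.5601, 0.0129, -0.1316, 0.0453, -0.9903]
J5: z=[-0.1316, 0.0453, -0.9903] o=[-2.4106, 0.9972, 0.9511] → [-0.3603, -0.0716, 0.0446, -0.1316, 0.0453, -0.9903]
q̇ = J⁺·V = [0.1840, -0.4360, -0.3900, 0.6180, -0.7880]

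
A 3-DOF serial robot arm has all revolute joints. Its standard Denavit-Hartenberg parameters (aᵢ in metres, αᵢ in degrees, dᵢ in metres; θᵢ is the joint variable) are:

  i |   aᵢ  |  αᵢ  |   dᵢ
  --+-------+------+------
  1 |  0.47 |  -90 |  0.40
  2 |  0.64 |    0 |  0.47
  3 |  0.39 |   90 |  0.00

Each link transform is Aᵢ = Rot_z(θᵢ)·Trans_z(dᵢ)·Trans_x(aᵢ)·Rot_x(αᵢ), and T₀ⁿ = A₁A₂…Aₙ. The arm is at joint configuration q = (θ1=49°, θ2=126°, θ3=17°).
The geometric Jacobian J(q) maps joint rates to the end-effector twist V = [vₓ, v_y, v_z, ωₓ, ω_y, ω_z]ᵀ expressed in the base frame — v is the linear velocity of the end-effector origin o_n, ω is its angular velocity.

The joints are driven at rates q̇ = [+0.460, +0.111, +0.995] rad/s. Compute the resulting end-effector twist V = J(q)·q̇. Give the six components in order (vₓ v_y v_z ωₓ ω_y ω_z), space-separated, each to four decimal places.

o_n = [-0.4975, 0.1441, -0.3525]
J₁: ẑ×o_n = [-0.1441, -0.4975, 0.0000], ω = ẑ
J2: z=[-0.7547, 0.6561, 0.0000] o=[0.3083, 0.3547, 0.4000] → [-0.4937, -0.5679, 0.6877, -0.7547, 0.6561, 0.0000]
J3: z=[-0.7547, 0.6561, 0.0000] o=[-0.2932, 0.3792, -0.1178] → [-0.1540, -0.1771, 0.3115, -0.7547, 0.6561, 0.0000]
V = J·q̇ = [-0.2743, -0.4681, 0.3862, -0.8347, 0.7256, 0.4600]

-0.2743 -0.4681 0.3862 -0.8347 0.7256 0.4600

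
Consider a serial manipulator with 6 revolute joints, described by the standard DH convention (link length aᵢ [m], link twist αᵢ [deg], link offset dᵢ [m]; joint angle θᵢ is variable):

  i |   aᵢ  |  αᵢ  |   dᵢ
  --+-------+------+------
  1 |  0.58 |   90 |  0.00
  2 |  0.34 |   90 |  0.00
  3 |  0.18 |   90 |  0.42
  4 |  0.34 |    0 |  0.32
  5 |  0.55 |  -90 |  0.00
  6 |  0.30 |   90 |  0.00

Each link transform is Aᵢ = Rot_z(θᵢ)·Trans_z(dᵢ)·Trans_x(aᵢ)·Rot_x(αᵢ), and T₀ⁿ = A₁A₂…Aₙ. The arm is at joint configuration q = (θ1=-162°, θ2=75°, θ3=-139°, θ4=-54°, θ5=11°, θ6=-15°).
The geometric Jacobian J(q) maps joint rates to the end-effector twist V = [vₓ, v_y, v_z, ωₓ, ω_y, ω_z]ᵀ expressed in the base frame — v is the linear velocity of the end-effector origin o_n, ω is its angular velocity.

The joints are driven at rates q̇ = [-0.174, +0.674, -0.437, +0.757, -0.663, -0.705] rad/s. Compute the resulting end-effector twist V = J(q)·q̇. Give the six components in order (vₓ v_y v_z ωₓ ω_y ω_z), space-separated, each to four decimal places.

o_n = [0.1153, -0.3327, -0.5375]
J₁: ẑ×o_n = [0.3327, 0.1153, -0.0000], ω = ẑ
J2: z=[-0.3090, 0.9511, 0.0000] o=[-0.5516, -0.1792, 0.0000] → [-0.5112, -0.1661, -0.5869, -0.3090, 0.9511, 0.0000]
J3: z=[-0.9187, -0.2985, -0.2588] o=[-0.6353, -0.2064, 0.3284] → [0.2258, -0.9897, 0.3400, -0.9187, -0.2985, -0.2588]
J4: z=[-0.0717, 0.7702, -0.6337] o=[-0.9512, -0.4332, 0.0885] → [-0.4184, -0.7208, -0.8287, -0.0717, 0.7702, -0.6337]
J5: z=[-0.0717, 0.7702, -0.6337] o=[-0.6438, -0.2173, -0.1888] → [-0.3417, -0.5061, -0.5765, -0.0717, 0.7702, -0.6337]
J6: z=[-0.4069, -0.6027, -0.6865] o=[-0.1430, -0.3320, -0.3849] → [0.0915, -0.2394, 0.1559, -0.4069, -0.6027, -0.6865]
V = J·q̇ = [-0.6558, 0.2592, -0.8992, 0.4733, 1.2687, 0.3635]

-0.6558 0.2592 -0.8992 0.4733 1.2687 0.3635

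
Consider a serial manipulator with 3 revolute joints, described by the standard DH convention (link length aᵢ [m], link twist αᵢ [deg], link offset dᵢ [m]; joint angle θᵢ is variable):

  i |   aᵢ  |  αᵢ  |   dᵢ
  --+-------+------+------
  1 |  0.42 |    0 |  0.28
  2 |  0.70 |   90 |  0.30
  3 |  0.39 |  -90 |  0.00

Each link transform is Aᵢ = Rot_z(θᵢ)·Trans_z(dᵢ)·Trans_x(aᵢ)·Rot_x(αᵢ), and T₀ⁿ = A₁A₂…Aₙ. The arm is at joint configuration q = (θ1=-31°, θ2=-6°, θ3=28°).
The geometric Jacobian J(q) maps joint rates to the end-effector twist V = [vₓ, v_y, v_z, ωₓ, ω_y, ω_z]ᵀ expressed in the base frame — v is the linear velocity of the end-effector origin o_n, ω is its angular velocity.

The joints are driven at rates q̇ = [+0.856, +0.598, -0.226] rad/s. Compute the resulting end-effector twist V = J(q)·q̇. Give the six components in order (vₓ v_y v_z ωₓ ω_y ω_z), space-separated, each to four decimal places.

o_n = [1.1941, -0.8448, 0.7631]
J₁: ẑ×o_n = [0.8448, 1.1941, -0.0000], ω = ẑ
J2: z=[0.0000, 0.0000, 1.0000] o=[0.3600, -0.2163, 0.2800] → [0.6285, 0.8341, -0.0000, 0.0000, 0.0000, 1.0000]
J3: z=[-0.6018, -0.7986, 0.0000] o=[0.9191, -0.6376, 0.5800] → [-0.1462, 0.1102, 0.3443, -0.6018, -0.7986, 0.0000]
V = J·q̇ = [1.1321, 1.4960, -0.0778, 0.1360, 0.1805, 1.4540]

1.1321 1.4960 -0.0778 0.1360 0.1805 1.4540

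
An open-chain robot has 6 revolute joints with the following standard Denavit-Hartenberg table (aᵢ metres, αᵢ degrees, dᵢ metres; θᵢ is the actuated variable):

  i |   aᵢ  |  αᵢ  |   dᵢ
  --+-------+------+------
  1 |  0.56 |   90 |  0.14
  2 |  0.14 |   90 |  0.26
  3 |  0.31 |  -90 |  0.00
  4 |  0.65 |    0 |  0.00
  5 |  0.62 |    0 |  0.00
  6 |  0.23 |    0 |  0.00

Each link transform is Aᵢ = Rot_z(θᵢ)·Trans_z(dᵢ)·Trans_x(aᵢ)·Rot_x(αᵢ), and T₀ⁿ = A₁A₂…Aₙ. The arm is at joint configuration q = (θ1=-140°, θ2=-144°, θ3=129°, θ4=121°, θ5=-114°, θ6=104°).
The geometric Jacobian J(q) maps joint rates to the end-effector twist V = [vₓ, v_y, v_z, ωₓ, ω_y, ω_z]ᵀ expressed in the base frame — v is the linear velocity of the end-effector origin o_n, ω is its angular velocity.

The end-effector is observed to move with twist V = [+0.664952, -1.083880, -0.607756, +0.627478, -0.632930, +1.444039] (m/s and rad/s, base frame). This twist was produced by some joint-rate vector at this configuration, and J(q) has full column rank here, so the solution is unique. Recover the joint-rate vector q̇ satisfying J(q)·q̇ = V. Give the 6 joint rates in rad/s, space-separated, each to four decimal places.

o_n = [-1.3430, -0.2719, -0.4399]
J₁: ẑ×o_n = [0.2719, -1.3430, 0.0000], ω = ẑ
J2: z=[-0.6428, 0.7660, 0.0000] o=[-0.4290, -0.3600, 0.1400] → [-0.4442, -0.3728, 0.6436, -0.6428, 0.7660, 0.0000]
J3: z=[0.4503, 0.3778, 0.8090] o=[-0.5093, -0.0880, 0.0577] → [-0.0392, -0.4504, 0.2321, 0.4503, 0.3778, 0.8090]
J4: z=[-0.0771, -0.8862, 0.4568] o=[-0.7851, -0.0049, 0.1724] → [0.6646, -0.3020, -0.4738, -0.0771, -0.8862, 0.4568]
J5: z=[-0.0771, -0.8862, 0.4568] o=[-0.7382, -0.3051, -0.4022] → [0.0182, -0.2792, -0.5385, -0.0771, -0.8862, 0.4568]
J6: z=[-0.0771, -0.8862, 0.4568] o=[-1.3196, -0.1687, -0.2357] → [0.2281, -0.0264, -0.0127, -0.0771, -0.8862, 0.4568]
q̇ = J⁺·V = [0.4050, -0.4420, 0.8840, 0.7070, 0.3680, -0.3660]

0.4050 -0.4420 0.8840 0.7070 0.3680 -0.3660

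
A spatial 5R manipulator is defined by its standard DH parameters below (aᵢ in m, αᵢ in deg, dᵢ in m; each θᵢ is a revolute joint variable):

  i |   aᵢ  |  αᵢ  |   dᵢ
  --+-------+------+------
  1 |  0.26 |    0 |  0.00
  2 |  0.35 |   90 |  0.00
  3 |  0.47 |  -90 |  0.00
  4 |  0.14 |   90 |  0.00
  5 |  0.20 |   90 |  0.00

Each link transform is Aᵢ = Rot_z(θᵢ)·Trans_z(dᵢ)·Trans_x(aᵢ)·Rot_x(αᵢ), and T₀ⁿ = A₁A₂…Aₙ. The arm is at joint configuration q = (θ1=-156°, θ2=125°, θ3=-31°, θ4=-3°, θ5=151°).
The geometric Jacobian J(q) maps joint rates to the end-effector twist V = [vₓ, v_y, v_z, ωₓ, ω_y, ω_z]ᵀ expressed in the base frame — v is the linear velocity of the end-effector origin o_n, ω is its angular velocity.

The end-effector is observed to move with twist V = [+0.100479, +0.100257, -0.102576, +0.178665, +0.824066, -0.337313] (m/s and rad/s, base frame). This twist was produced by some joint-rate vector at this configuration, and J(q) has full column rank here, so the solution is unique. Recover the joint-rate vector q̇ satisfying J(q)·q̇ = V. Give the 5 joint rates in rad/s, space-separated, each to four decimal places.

0.0230 0.1370 -0.3480 -0.5660 -0.4510

o_n = [0.4259, -0.5023, -0.1410]
J₁: ẑ×o_n = [0.5023, 0.4259, -0.0000], ω = ẑ
J2: z=[0.0000, 0.0000, 1.0000] o=[-0.2375, -0.1058, 0.0000] → [0.3965, 0.6635, -0.0000, 0.0000, 0.0000, 1.0000]
J3: z=[-0.5150, -0.8572, 0.0000] o=[0.0625, -0.2860, 0.0000] → [0.1209, -0.0726, 0.4229, -0.5150, -0.8572, 0.0000]
J4: z=[0.4415, -0.2653, 0.8572] o=[0.4078, -0.4935, -0.2421] → [-0.0193, -0.0291, 0.0009, 0.4415, -0.2653, 0.8572]
J5: z=[-0.5528, -0.8329, 0.0270] o=[0.5068, -0.5615, -0.3141] → [-0.1458, 0.0935, -0.1001, -0.5528, -0.8329, 0.0270]
q̇ = J⁺·V = [0.0230, 0.1370, -0.3480, -0.5660, -0.4510]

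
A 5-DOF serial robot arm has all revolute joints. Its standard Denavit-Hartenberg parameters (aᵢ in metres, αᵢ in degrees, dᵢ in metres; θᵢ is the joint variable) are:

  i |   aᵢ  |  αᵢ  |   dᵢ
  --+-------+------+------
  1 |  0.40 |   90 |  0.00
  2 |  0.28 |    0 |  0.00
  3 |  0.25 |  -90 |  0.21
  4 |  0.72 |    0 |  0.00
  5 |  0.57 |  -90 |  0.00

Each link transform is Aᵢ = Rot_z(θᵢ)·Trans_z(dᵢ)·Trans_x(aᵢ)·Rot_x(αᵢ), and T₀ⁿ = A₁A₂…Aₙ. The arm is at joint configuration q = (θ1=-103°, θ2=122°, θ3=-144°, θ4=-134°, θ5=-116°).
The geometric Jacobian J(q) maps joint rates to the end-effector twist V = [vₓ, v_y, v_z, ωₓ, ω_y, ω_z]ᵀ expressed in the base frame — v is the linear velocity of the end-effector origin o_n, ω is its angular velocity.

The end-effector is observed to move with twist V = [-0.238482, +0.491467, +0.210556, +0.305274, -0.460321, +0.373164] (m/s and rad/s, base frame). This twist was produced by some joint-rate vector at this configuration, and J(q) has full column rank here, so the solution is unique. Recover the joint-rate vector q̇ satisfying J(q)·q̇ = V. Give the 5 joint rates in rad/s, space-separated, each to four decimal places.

o_n = [-0.1511, 0.2002, 0.4042]
J₁: ẑ×o_n = [-0.2002, -0.1511, 0.0000], ω = ẑ
J2: z=[-0.9744, 0.2250, 0.0000] o=[-0.0900, -0.3897, 0.0000] → [0.0909, 0.3938, -0.5611, -0.9744, 0.2250, 0.0000]
J3: z=[-0.9744, 0.2250, 0.0000] o=[-0.0566, -0.2452, 0.2375] → [0.0375, 0.1625, -0.4127, -0.9744, 0.2250, 0.0000]
J4: z=[-0.0843, -0.3650, 0.9272] o=[-0.3134, -0.4238, 0.1438] → [-0.6736, 0.1724, 0.0066, -0.0843, -0.3650, 0.9272]
J5: z=[-0.0843, -0.3650, 0.9272] o=[-0.7137, 0.1446, 0.3312] → [-0.0782, 0.5277, 0.2006, -0.0843, -0.3650, 0.9272]
q̇ = J⁺·V = [-0.5670, 0.4490, -0.8500, 0.4730, 0.5410]

-0.5670 0.4490 -0.8500 0.4730 0.5410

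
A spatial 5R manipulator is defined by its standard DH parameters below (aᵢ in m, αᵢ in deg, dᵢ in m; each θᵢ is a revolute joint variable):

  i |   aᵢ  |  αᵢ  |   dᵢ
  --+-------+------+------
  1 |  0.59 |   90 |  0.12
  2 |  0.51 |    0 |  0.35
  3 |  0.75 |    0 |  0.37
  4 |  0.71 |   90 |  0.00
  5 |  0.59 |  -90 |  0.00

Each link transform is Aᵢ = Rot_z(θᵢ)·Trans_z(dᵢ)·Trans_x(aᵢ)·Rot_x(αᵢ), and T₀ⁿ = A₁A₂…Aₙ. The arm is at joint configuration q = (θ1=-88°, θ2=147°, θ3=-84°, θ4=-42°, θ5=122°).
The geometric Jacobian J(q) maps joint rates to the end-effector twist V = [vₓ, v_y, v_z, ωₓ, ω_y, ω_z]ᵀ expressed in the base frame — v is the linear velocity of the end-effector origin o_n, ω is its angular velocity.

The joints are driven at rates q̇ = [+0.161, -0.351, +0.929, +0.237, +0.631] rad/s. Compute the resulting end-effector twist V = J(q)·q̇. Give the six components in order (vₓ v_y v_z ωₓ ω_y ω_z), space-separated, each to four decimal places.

o_n = [-1.1891, -0.9158, 1.2084]
J₁: ẑ×o_n = [0.9158, -1.1891, 0.0000], ω = ẑ
J2: z=[-0.9994, -0.0349, 0.0000] o=[0.0206, -0.5896, 0.1200] → [-0.0380, 1.0878, 0.2837, -0.9994, -0.0349, 0.0000]
J3: z=[-0.9994, -0.0349, 0.0000] o=[-0.3441, -0.1744, 0.3978] → [-0.0283, 0.8102, 0.7114, -0.9994, -0.0349, 0.0000]
J4: z=[-0.9994, -0.0349, 0.0000] o=[-0.7020, -0.5276, 1.0660] → [-0.0050, 0.1423, 0.3710, -0.9994, -0.0349, 0.0000]
J5: z=[0.0125, -0.3581, -0.9336] o=[-0.6789, -1.1900, 1.3205] → [0.2962, 0.4777, -0.1793, 0.0125, -0.3581, -0.9336]
V = J·q̇ = [0.3202, 0.5146, 0.5361, -0.8066, -0.2544, -0.4281]

0.3202 0.5146 0.5361 -0.8066 -0.2544 -0.4281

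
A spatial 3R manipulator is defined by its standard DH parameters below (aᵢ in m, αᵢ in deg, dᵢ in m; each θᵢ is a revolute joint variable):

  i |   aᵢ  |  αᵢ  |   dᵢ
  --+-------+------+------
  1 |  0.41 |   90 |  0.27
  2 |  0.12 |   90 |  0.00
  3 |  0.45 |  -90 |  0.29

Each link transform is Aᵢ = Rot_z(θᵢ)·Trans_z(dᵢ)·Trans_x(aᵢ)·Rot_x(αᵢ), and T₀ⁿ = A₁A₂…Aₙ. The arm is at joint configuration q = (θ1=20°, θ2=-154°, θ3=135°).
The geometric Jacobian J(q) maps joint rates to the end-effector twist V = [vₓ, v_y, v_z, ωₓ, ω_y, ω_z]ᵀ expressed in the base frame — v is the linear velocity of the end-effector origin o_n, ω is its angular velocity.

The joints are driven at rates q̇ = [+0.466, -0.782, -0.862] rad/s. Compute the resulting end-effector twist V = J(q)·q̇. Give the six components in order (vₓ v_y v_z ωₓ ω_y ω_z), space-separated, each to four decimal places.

0.1834 0.0035 -0.1601 0.0876 0.8641 -0.3088

o_n = [0.5420, -0.1413, 0.6175]
J₁: ẑ×o_n = [0.1413, 0.5420, -0.0000], ω = ẑ
J2: z=[0.3420, -0.9397, 0.0000] o=[0.3853, 0.1402, 0.2700] → [-0.3266, -0.1189, 0.0510, 0.3420, -0.9397, 0.0000]
J3: z=[-0.4119, -0.1499, 0.8988] o=[0.2839, 0.1033, 0.2174] → [0.1599, 0.3968, 0.1395, -0.4119, -0.1499, 0.8988]
V = J·q̇ = [0.1834, 0.0035, -0.1601, 0.0876, 0.8641, -0.3088]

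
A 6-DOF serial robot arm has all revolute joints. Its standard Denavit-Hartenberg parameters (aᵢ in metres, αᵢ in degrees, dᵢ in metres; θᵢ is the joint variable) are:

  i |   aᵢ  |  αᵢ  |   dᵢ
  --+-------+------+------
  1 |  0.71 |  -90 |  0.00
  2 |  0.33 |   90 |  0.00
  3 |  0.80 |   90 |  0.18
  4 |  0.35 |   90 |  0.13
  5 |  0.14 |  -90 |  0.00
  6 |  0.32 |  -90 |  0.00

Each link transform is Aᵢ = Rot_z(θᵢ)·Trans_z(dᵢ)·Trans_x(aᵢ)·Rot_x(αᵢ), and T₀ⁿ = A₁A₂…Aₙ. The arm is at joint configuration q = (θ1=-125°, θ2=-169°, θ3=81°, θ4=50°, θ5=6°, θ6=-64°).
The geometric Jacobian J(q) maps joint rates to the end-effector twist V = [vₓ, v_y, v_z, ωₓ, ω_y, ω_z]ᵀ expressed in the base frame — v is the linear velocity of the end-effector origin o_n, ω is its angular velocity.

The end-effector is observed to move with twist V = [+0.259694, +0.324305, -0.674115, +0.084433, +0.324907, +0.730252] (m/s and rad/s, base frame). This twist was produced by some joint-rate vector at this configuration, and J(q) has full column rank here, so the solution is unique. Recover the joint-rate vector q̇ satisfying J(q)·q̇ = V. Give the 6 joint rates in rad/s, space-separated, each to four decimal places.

o_n = [1.1769, -0.7287, -0.3325]
J₁: ẑ×o_n = [0.7287, 1.1769, -0.0000], ω = ẑ
J2: z=[0.8192, -0.5736, 0.0000] o=[-0.4072, -0.5816, 0.0000] → [0.1907, 0.2724, 0.7881, 0.8192, -0.5736, 0.0000]
J3: z=[0.1094, 0.1563, -0.9816] o=[-0.2214, -0.3162, 0.0630] → [-0.4667, -1.3293, -0.2637, 0.1094, 0.1563, -0.9816]
J4: z=[0.4280, 0.8839, 0.1885] o=[0.5160, -0.6407, -0.0898] → [-0.1979, 0.2284, -0.6219, 0.4280, 0.8839, 0.1885]
J5: z=[0.6169, -0.4381, 0.6538] o=[0.8028, -0.5830, -0.3218] → [0.0999, 0.2512, 0.0740, 0.6169, -0.4381, 0.6538]
J6: z=[0.3566, 0.8962, 0.2640] o=[0.9010, -0.5929, -0.4211] → [0.1153, 0.0412, -0.2957, 0.3566, 0.8962, 0.2640]
q̇ = J⁺·V = [0.8490, -0.5350, 0.5540, 0.2640, 0.5930, -0.0470]

0.8490 -0.5350 0.5540 0.2640 0.5930 -0.0470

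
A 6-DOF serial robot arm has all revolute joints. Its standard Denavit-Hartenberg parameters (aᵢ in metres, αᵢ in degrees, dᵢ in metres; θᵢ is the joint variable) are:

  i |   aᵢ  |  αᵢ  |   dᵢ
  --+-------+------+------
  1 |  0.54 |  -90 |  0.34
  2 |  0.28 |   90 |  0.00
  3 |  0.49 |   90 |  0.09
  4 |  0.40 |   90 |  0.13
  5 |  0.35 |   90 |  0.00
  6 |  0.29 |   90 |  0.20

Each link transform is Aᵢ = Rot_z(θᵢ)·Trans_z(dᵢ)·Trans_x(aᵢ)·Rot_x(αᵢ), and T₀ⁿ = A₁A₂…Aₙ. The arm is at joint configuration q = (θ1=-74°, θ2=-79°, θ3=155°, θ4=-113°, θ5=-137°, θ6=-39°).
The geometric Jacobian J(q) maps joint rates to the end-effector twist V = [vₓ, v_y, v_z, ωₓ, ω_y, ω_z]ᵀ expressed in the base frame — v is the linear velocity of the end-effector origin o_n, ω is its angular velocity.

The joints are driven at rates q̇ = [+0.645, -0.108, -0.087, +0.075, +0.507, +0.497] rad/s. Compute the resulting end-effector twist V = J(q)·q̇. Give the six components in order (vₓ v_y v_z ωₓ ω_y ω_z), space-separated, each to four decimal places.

-0.1356 0.0607 -0.0336 0.0536 0.3505 1.2050

o_n = [0.2736, -0.2329, -0.0422]
J₁: ẑ×o_n = [0.2329, 0.2736, -0.0000], ω = ẑ
J2: z=[0.9613, 0.2756, 0.0000] o=[0.1488, -0.5191, 0.3400] → [-0.1053, 0.3674, 0.2407, 0.9613, 0.2756, 0.0000]
J3: z=[-0.2706, 0.9436, 0.1908] o=[0.1636, -0.5704, 0.6149] → [-0.6844, -0.1568, -0.1951, -0.2706, 0.9436, 0.1908]
J4: z=[0.8934, 0.1723, 0.4149] o=[0.3149, -0.3470, 0.1961] → [-0.0884, 0.1957, 0.1091, 0.8934, 0.1723, 0.4149]
J5: z=[-0.4358, 0.1084, 0.8935] o=[0.4747, -0.7162, 0.3188] → [-0.4710, -0.3370, -0.1888, -0.4358, 0.1084, 0.8935]
J6: z=[0.5791, 0.7937, 0.1861] o=[0.2335, -0.5067, 0.1758] → [-0.2240, 0.1337, 0.1268, 0.5791, 0.7937, 0.1861]
V = J·q̇ = [-0.1356, 0.0607, -0.0336, 0.0536, 0.3505, 1.2050]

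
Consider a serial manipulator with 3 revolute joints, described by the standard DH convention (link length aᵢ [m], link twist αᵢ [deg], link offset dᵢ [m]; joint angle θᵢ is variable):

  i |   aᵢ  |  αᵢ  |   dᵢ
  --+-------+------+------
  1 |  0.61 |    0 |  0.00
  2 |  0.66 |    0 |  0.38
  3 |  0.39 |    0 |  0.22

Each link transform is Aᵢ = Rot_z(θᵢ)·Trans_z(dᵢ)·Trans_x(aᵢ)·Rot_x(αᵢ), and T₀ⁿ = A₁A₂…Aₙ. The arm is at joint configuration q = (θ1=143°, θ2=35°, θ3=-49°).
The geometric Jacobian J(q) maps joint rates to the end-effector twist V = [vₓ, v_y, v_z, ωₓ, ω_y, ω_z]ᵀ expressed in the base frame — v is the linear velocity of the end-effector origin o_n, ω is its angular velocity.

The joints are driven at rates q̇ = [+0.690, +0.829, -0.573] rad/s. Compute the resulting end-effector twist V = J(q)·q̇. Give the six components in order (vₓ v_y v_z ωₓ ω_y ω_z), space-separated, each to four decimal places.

-0.5750 -1.5703 0.0000 0.0000 0.0000 0.9460

o_n = [-1.3922, 0.6932, 0.6000]
J₁: ẑ×o_n = [-0.6932, -1.3922, 0.0000], ω = ẑ
J2: z=[0.0000, 0.0000, 1.0000] o=[-0.4872, 0.3671, 0.0000] → [-0.3261, -0.9050, 0.0000, 0.0000, 0.0000, 1.0000]
J3: z=[0.0000, 0.0000, 1.0000] o=[-1.1468, 0.3901, 0.3800] → [-0.3031, -0.2454, 0.0000, 0.0000, 0.0000, 1.0000]
V = J·q̇ = [-0.5750, -1.5703, 0.0000, 0.0000, 0.0000, 0.9460]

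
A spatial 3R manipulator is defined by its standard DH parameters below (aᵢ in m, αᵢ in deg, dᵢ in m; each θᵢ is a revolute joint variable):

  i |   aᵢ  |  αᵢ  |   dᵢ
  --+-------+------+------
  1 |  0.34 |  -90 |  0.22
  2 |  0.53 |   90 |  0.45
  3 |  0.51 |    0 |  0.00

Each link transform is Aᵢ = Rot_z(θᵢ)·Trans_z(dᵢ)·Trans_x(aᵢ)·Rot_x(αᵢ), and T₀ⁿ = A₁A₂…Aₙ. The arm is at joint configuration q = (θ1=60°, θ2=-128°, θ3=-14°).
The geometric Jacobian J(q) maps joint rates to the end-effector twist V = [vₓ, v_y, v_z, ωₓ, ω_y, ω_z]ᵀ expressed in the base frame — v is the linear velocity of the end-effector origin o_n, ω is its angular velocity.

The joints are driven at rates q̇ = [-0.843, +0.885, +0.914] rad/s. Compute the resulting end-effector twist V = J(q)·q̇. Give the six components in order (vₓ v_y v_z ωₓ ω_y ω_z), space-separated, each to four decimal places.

o_n = [-0.4283, -0.0887, 1.0276]
J₁: ẑ×o_n = [0.0887, -0.4283, 0.0000], ω = ẑ
J2: z=[-0.8660, 0.5000, 0.0000] o=[0.1700, 0.2944, 0.2200] → [0.4038, 0.6994, 0.6310, -0.8660, 0.5000, 0.0000]
J3: z=[-0.3940, -0.6824, -0.6157] o=[-0.3829, 0.2369, 0.6376] → [-0.4665, 0.1816, 0.0972, -0.3940, -0.6824, -0.6157]
V = J·q̇ = [-0.1438, 1.1461, 0.6473, -1.1266, -0.1812, -1.4057]

-0.1438 1.1461 0.6473 -1.1266 -0.1812 -1.4057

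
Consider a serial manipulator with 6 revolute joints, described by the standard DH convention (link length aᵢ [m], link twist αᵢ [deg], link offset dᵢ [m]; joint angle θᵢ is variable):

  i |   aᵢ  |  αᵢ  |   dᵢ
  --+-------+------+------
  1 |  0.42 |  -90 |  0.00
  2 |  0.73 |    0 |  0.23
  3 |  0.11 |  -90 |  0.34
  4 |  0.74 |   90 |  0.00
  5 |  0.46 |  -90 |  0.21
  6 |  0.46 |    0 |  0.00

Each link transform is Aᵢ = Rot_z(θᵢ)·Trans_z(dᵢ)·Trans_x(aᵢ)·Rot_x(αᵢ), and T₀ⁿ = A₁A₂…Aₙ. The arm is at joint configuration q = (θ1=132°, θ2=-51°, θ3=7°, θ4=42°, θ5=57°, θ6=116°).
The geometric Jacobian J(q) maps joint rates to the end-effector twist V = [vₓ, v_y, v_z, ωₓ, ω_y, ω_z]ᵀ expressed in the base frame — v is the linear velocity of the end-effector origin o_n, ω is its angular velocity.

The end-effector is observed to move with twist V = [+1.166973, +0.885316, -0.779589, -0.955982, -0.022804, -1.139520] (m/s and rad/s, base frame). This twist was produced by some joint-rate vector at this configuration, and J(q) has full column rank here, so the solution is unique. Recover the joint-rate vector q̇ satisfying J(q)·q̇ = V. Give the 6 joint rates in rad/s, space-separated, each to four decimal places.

-0.8570 0.5010 -0.2040 0.5710 0.4870 0.1190

o_n = [-0.8649, 1.2154, 0.8480]
J₁: ẑ×o_n = [-1.2154, -0.8649, 0.0000], ω = ẑ
J2: z=[-0.7431, -0.6691, 0.0000] o=[-0.2810, 0.3121, 0.0000] → [-0.5674, 0.6302, -1.0619, -0.7431, -0.6691, 0.0000]
J3: z=[-0.7431, -0.6691, 0.0000] o=[-0.7594, 0.4996, 0.5673] → [-0.1878, 0.2086, -0.6025, -0.7431, -0.6691, 0.0000]
J4: z=[-0.4648, 0.5162, -0.7193] o=[-1.0650, 0.3309, 0.6437] → [0.7416, -0.0490, -0.5144, -0.4648, 0.5162, -0.7193]
J5: z=[-0.8743, -0.1396, 0.4648] o=[-0.9617, 0.9562, 1.0257] → [-0.0956, -0.1104, -0.2131, -0.8743, -0.1396, 0.4648]
J6: z=[-0.3702, -0.4275, -0.8247] o=[-1.2897, 1.3378, 0.9752] → [-0.0466, -0.3974, 0.2269, -0.3702, -0.4275, -0.8247]
q̇ = J⁺·V = [-0.8570, 0.5010, -0.2040, 0.5710, 0.4870, 0.1190]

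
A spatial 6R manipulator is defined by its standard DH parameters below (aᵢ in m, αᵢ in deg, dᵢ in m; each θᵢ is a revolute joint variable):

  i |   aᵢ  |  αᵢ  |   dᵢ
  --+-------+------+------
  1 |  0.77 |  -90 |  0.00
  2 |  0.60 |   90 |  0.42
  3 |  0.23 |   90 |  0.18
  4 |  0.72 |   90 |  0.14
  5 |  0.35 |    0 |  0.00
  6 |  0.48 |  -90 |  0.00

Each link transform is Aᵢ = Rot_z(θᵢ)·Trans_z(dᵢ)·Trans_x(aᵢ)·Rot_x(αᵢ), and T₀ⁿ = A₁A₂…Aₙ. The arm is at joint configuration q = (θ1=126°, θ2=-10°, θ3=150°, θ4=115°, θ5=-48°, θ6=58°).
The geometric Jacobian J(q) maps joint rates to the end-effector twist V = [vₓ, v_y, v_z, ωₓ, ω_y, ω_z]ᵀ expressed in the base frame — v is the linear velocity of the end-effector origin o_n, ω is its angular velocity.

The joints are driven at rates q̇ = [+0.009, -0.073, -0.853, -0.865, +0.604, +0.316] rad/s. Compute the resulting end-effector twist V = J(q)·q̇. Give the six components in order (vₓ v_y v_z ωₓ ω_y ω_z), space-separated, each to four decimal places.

-0.0270 -1.3140 0.4864 0.9488 -0.6165 -0.6486

o_n = [-0.9891, 1.0182, 1.6079]
J₁: ẑ×o_n = [-1.0182, -0.9891, 0.0000], ω = ẑ
J2: z=[-0.8090, -0.5878, 0.0000] o=[-0.4526, 0.6229, 0.0000] → [-0.9451, 1.3008, -0.6351, -0.8090, -0.5878, 0.0000]
J3: z=[0.1021, -0.1405, 0.9848] o=[-1.1397, 0.8541, 0.1042] → [-0.3729, -0.0051, 0.0379, 0.1021, -0.1405, 0.9848]
J4: z=[-0.9901, -0.1107, 0.0868] o=[-1.0991, 0.6025, 0.2469] → [-0.1867, 1.3571, -0.3994, -0.9901, -0.1107, 0.0868]
J5: z=[0.1309, -0.9511, 0.2799] o=[-1.2005, 0.7947, 0.9474] → [-0.6908, -0.0272, 0.2304, 0.1309, -0.9511, 0.2799]
J6: z=[0.1309, -0.9511, 0.2799] o=[-0.9309, 0.8911, 1.1487] → [-0.4723, -0.0764, -0.0386, 0.1309, -0.9511, 0.2799]
V = J·q̇ = [-0.0270, -1.3140, 0.4864, 0.9488, -0.6165, -0.6486]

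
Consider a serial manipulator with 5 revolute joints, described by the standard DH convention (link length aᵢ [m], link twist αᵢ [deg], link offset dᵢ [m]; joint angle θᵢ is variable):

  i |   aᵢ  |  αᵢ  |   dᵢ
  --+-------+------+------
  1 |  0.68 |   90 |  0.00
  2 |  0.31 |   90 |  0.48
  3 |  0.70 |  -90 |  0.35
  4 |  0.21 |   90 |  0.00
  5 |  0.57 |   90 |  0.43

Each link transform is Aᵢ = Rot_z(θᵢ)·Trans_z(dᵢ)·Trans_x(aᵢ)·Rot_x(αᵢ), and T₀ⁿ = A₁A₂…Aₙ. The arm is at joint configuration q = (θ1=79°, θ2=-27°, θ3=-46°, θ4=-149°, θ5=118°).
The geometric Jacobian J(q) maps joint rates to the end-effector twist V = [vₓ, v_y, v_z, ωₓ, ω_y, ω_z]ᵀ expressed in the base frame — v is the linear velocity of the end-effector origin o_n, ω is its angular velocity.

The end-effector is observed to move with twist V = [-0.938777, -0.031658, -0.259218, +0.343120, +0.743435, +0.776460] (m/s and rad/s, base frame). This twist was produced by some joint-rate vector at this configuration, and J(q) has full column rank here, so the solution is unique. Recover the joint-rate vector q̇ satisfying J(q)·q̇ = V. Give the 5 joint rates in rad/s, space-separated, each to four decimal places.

o_n = [0.7521, 1.5117, -0.4286]
J₁: ẑ×o_n = [-1.5117, 0.7521, 0.0000], ω = ẑ
J2: z=[0.9816, -0.1908, 0.0000] o=[0.1298, 0.6675, 0.0000] → [0.0818, 0.4207, 0.9474, 0.9816, -0.1908, 0.0000]
J3: z=[-0.0866, -0.4456, -0.8910] o=[0.6536, 0.8471, -0.1407] → [0.7205, -0.1127, -0.0137, -0.0866, -0.4456, -0.8910]
J4: z=[0.8042, 0.4966, -0.3266] o=[0.2117, 1.2125, -0.6733] → [0.2193, -0.3733, -0.0277, 0.8042, 0.4966, -0.3266]
J5: z=[0.3771, -0.0016, 0.9262] o=[0.3082, 1.0302, -0.7129] → [-0.4464, 0.3039, 0.1823, 0.3771, -0.0016, 0.9262]
q̇ = J⁺·V = [0.3420, -0.2530, -0.8030, 0.6790, -0.0640]

0.3420 -0.2530 -0.8030 0.6790 -0.0640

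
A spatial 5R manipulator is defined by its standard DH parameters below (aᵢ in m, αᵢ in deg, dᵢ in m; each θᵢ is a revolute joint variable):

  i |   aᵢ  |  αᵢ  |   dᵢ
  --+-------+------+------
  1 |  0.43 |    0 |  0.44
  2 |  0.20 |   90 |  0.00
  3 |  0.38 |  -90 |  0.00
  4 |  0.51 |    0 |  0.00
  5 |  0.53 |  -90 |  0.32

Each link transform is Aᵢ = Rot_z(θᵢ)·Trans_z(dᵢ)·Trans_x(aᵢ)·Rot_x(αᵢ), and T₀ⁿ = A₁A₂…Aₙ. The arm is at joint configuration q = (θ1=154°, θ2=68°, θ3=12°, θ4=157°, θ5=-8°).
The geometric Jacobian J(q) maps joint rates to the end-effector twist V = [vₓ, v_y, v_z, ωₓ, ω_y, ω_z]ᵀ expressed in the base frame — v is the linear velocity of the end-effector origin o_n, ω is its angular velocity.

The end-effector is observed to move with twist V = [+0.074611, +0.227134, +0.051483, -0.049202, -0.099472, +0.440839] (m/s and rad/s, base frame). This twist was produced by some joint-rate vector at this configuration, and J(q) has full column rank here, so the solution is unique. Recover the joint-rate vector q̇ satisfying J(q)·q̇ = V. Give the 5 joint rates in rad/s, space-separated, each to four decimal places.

0.2380 0.6880 -0.0410 0.0290 -0.5250

o_n = [0.2256, 0.1041, 0.6400]
J₁: ẑ×o_n = [-0.1041, 0.2256, 0.0000], ω = ẑ
J2: z=[0.0000, 0.0000, 1.0000] o=[-0.3865, 0.1885, 0.4400] → [0.0844, 0.6121, -0.0000, 0.0000, 0.0000, 1.0000]
J3: z=[-0.6691, 0.7431, 0.0000] o=[-0.5351, 0.0547, 0.4400] → [0.1486, 0.1338, -0.5984, -0.6691, 0.7431, 0.0000]
J4: z=[0.1545, 0.1391, 0.9781] o=[-0.8113, -0.1940, 0.5190] → [-0.2748, 0.9956, -0.0982, 0.1545, 0.1391, 0.9781]
J5: z=[0.1545, 0.1391, 0.9781] o=[-0.3367, -0.0349, 0.4214] → [-0.1056, 0.5163, -0.0568, 0.1545, 0.1391, 0.9781]
q̇ = J⁺·V = [0.2380, 0.6880, -0.0410, 0.0290, -0.5250]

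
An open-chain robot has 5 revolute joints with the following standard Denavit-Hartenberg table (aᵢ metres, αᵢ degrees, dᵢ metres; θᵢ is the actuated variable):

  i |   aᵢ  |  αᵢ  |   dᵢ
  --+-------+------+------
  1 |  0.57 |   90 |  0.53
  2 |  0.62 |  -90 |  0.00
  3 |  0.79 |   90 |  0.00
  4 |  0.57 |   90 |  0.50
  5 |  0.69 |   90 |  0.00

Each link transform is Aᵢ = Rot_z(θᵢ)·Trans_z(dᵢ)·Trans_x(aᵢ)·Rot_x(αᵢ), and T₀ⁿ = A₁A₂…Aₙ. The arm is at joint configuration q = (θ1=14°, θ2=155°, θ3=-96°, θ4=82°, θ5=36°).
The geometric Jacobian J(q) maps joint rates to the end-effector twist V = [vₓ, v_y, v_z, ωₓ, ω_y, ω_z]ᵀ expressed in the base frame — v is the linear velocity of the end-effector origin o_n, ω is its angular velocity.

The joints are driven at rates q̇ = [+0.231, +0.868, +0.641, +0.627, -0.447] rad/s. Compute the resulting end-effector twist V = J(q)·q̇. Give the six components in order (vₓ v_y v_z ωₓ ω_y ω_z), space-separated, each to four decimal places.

0.2801 0.1799 0.0011 0.3069 -0.2968 -0.6503

o_n = [0.6337, -0.7151, -0.6430]
J₁: ẑ×o_n = [0.7151, 0.6337, -0.0000], ω = ẑ
J2: z=[0.2419, -0.9703, 0.0000] o=[0.5531, 0.1379, 0.5300] → [1.1381, 0.2838, -0.1281, 0.2419, -0.9703, 0.0000]
J3: z=[-0.4101, -0.1022, -0.9063] o=[0.0078, 0.0020, 0.7920] → [-0.5032, -1.1557, 0.3580, -0.4101, -0.1022, -0.9063]
J4: z=[0.8493, 0.3195, -0.4203] o=[0.2705, -0.7423, 0.7571] → [-0.4359, 1.0365, -0.0930, 0.8493, 0.3195, -0.4203]
J5: z=[0.3864, -0.9187, 0.0824] o=[0.4901, -0.7150, 0.0319] → [0.6200, 0.2726, 0.1319, 0.3864, -0.9187, 0.0824]
V = J·q̇ = [0.2801, 0.1799, 0.0011, 0.3069, -0.2968, -0.6503]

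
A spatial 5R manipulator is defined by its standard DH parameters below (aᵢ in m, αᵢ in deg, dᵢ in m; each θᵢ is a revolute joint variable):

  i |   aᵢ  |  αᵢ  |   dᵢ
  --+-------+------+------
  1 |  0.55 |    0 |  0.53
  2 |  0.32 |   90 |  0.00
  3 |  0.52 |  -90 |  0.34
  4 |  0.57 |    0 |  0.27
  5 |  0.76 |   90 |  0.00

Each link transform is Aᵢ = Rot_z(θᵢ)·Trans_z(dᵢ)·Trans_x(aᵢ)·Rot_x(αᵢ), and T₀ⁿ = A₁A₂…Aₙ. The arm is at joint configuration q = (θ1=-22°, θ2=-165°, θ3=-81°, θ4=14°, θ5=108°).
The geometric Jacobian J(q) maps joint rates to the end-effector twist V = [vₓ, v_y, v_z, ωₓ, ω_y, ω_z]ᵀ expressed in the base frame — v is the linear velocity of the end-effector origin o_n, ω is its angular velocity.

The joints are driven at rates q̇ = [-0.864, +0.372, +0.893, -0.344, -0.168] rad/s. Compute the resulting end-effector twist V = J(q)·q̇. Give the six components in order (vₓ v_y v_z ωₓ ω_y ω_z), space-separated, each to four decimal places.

o_n = [-0.2303, -0.5609, -0.0898]
J₁: ẑ×o_n = [0.5609, -0.2303, 0.0000], ω = ẑ
J2: z=[0.0000, 0.0000, 1.0000] o=[0.5100, -0.2060, 0.5300] → [0.3548, -0.7403, 0.0000, 0.0000, 0.0000, 1.0000]
J3: z=[0.1219, 0.9925, 0.0000] o=[0.1923, -0.1670, 0.5300] → [-0.6152, 0.0755, 0.3715, 0.1219, 0.9925, 0.0000]
J4: z=[-0.9803, 0.1204, 0.1564] o=[0.1530, 0.1803, 0.0164] → [0.1032, -0.1641, 0.7728, -0.9803, 0.1204, 0.1564]
J5: z=[-0.9803, 0.1204, 0.1564] o=[-0.2143, 0.0865, -0.4876] → [0.1492, 0.3874, 0.6366, -0.9803, 0.1204, 0.1564]
V = J·q̇ = [-0.9625, -0.0175, -0.0410, 0.6108, 0.8247, -0.5721]

-0.9625 -0.0175 -0.0410 0.6108 0.8247 -0.5721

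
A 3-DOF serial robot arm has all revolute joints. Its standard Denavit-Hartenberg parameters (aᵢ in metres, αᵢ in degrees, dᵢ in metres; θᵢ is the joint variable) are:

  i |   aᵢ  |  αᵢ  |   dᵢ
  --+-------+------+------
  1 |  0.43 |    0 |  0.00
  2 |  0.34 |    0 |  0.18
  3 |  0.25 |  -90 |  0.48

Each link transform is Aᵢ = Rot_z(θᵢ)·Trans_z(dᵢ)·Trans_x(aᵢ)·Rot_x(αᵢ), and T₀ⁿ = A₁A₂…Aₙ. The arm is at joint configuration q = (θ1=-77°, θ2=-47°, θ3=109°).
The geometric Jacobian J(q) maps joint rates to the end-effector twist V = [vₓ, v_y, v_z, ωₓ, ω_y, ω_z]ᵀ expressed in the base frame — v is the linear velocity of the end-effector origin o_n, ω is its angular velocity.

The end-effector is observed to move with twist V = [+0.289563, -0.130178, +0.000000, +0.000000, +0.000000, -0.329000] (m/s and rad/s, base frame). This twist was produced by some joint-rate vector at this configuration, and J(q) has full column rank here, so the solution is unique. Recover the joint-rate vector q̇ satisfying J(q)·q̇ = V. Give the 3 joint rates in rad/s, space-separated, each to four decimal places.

0.4190 0.0610 -0.8090

o_n = [0.1481, -0.7656, 0.6600]
J₁: ẑ×o_n = [0.7656, 0.1481, -0.0000], ω = ẑ
J2: z=[0.0000, 0.0000, 1.0000] o=[0.0967, -0.4190, 0.0000] → [0.3466, 0.0514, -0.0000, 0.0000, 0.0000, 1.0000]
J3: z=[0.0000, 0.0000, 1.0000] o=[-0.0934, -0.7009, 0.1800] → [0.0647, 0.2415, -0.0000, 0.0000, 0.0000, 1.0000]
q̇ = J⁺·V = [0.4190, 0.0610, -0.8090]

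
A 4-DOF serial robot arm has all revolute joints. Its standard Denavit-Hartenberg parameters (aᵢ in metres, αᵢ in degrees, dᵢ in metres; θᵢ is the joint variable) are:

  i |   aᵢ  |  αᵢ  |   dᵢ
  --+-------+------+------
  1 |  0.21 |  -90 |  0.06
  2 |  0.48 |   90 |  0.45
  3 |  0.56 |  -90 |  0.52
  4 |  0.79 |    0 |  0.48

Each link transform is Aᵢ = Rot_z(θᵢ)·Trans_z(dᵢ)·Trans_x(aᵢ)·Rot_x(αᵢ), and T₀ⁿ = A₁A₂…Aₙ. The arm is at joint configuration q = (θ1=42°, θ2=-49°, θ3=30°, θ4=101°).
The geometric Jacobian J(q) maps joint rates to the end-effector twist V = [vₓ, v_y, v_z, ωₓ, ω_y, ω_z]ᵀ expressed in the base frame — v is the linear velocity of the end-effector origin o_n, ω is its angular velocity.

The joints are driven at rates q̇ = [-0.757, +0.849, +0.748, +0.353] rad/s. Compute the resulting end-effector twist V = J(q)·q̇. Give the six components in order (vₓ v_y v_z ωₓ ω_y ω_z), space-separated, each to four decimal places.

0.8437 -0.1169 -0.9890 -1.2782 0.4029 -0.3995

o_n = [-0.1270, 1.3259, 0.3410]
J₁: ẑ×o_n = [-1.3259, -0.1270, 0.0000], ω = ẑ
J2: z=[-0.6691, 0.7431, 0.0000] o=[0.1561, 0.1405, 0.0600] → [0.2088, 0.1880, -0.5828, -0.6691, 0.7431, 0.0000]
J3: z=[-0.5609, -0.5050, 0.6561] o=[0.0890, 0.6856, 0.4223] → [-0.3790, -0.1873, -0.4682, -0.5609, -0.5050, 0.6561]
J4: z=[-0.8233, 0.4241, -0.3774] o=[-0.1536, 0.8440, 1.1294] → [-0.1525, -0.6591, -0.4080, -0.8233, 0.4241, -0.3774]
V = J·q̇ = [0.8437, -0.1169, -0.9890, -1.2782, 0.4029, -0.3995]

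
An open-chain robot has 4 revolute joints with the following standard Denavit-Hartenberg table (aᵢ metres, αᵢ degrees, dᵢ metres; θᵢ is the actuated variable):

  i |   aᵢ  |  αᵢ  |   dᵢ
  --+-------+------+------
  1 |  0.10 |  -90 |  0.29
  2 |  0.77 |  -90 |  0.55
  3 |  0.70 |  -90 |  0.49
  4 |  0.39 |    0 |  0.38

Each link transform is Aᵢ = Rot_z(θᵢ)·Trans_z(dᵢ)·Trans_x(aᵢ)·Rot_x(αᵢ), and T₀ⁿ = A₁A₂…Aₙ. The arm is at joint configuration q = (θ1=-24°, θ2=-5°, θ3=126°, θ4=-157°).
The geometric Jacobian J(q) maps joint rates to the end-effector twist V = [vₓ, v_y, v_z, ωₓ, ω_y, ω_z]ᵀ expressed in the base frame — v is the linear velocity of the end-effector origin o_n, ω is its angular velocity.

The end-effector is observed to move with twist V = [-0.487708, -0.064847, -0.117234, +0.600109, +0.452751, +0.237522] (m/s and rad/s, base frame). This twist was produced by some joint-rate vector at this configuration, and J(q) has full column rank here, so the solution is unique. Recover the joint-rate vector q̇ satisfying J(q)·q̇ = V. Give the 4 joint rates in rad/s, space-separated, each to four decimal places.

-0.2330 0.9510 -0.4370 -0.4990

o_n = [0.5834, 0.2848, -0.3271]
J₁: ẑ×o_n = [-0.2848, 0.5834, 0.0000], ω = ẑ
J2: z=[0.4067, 0.9135, 0.0000] o=[0.0914, -0.0407, 0.2900] → [-0.5637, 0.2510, -0.3171, 0.4067, 0.9135, 0.0000]
J3: z=[0.0796, -0.0354, -0.9962] o=[1.0158, 0.1498, 0.3571] → [0.1588, 0.4852, -0.0046, 0.0796, -0.0354, -0.9962]
J4: z=[-0.4972, 0.8648, -0.0705] o=[0.4500, -0.2182, -0.1669] → [-0.1031, -0.0891, -0.3654, -0.4972, 0.8648, -0.0705]
q̇ = J⁺·V = [-0.2330, 0.9510, -0.4370, -0.4990]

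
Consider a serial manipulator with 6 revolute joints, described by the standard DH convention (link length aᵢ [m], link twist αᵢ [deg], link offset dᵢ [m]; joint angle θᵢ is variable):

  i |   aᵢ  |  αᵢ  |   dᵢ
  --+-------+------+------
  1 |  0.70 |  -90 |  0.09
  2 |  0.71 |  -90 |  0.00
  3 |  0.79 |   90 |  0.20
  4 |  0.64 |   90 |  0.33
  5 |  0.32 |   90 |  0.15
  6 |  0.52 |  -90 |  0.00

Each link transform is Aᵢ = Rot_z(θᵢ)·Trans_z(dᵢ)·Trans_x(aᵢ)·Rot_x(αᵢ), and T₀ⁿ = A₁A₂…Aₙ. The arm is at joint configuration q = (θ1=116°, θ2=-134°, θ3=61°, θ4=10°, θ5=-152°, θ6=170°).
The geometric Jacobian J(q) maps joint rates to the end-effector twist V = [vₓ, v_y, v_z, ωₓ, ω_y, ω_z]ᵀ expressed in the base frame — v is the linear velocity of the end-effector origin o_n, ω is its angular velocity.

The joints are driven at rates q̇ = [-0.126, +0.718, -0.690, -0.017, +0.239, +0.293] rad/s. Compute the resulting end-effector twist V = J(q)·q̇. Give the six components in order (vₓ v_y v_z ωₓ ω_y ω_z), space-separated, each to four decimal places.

-0.9737 -0.0856 1.6010 -0.4747 -1.1194 -0.6661

o_n = [1.3265, 0.0658, 1.5054]
J₁: ẑ×o_n = [-0.0658, 1.3265, 0.0000], ω = ẑ
J2: z=[-0.8988, -0.4384, 0.0000] o=[-0.3069, 0.6292, 0.0900] → [-0.6205, 1.2722, 1.2224, -0.8988, -0.4384, 0.0000]
J3: z=[-0.3153, 0.6465, 0.6947] o=[-0.0907, 0.1859, 0.6007] → [0.6683, 1.2697, -0.8784, -0.3153, 0.6465, 0.6947]
J4: z=[-0.1694, -0.7586, 0.6291] o=[0.5839, 0.3789, 1.0152] → [-0.1749, 0.5502, 0.6163, -0.1694, -0.7586, 0.6291]
J5: z=[0.4727, -0.6227, -0.6235] o=[1.0815, 0.2513, 1.5198] → [-0.1067, -0.1460, 0.0649, 0.4727, -0.6227, -0.6235]
J6: z=[-0.5556, -0.7598, 0.3376] o=[0.9335, 0.2177, 1.2006] → [-0.1803, 0.3020, 0.3830, -0.5556, -0.7598, 0.3376]
V = J·q̇ = [-0.9737, -0.0856, 1.6010, -0.4747, -1.1194, -0.6661]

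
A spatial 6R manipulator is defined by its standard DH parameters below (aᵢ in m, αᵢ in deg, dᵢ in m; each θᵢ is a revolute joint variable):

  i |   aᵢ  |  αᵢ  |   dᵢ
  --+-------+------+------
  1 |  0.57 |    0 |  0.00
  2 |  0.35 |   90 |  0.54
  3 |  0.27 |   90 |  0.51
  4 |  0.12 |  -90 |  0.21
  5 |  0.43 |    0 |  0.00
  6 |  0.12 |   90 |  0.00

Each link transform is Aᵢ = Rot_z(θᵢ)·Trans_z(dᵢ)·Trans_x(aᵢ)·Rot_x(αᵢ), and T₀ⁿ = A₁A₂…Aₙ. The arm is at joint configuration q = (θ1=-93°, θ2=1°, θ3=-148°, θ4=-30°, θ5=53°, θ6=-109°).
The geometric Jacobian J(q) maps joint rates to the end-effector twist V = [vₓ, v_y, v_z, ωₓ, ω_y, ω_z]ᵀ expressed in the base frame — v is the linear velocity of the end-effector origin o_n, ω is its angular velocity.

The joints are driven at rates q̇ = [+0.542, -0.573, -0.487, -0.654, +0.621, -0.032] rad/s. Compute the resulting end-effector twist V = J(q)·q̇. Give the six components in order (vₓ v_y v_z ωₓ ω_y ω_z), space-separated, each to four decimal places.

0.4842 -0.1735 0.2407 -0.0265 -0.0960 -0.7417

o_n = [-0.3101, -0.3709, 0.1635]
J₁: ẑ×o_n = [0.3709, -0.3101, 0.0000], ω = ẑ
J2: z=[0.0000, 0.0000, 1.0000] o=[-0.0298, -0.5692, 0.0000] → [-0.1984, -0.2803, 0.0000, 0.0000, 0.0000, 1.0000]
J3: z=[-0.9994, 0.0349, 0.0000] o=[-0.0420, -0.9190, 0.5400] → [-0.0131, -0.3762, -0.5385, -0.9994, 0.0349, 0.0000]
J4: z=[0.0185, 0.5296, 0.8480] o=[-0.5437, -0.6724, 0.3969] → [-0.3793, 0.2024, -0.1181, 0.0185, 0.5296, 0.8480]
J5: z=[-0.8507, 0.4540, -0.2650] o=[-0.4768, -0.4752, 0.5199] → [-0.1342, -0.3474, -0.1644, -0.8507, 0.4540, -0.2650]
J6: z=[-0.8507, 0.4540, -0.2650] o=[-0.3472, -0.4716, 0.1099] → [0.0510, 0.0357, -0.1026, -0.8507, 0.4540, -0.2650]
V = J·q̇ = [0.4842, -0.1735, 0.2407, -0.0265, -0.0960, -0.7417]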